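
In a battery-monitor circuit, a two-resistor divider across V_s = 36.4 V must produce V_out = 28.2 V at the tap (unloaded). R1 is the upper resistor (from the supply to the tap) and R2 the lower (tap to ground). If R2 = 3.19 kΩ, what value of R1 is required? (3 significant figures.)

V_out/V_s = R2/(R1+R2) = 0.7747.
R1 = R2·(1/k − 1) = 3.19 × 0.2908 = 0.9276 kΩ.

R1 ≈ 0.928 kΩ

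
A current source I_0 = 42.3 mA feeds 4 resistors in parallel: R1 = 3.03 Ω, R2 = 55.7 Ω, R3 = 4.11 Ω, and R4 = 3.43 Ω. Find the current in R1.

I ≈ 15.8 mA

ΣG = 1/3.03 + 1/55.7 + 1/4.11 + 1/3.43 = 0.8828.
By the current-divider rule, I = I_0 · G_k/ΣG = 42.3 × 0.3738 = 15.81 mA.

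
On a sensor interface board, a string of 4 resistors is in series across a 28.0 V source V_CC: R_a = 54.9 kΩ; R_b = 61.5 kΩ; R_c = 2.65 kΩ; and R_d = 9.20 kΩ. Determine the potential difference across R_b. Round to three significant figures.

Total series resistance ΣR = 54.9 + 61.5 + 2.65 + 9.20 = 128.2 kΩ.
V = V_CC · R/ΣR = 28.0 × 0.4795 = 13.43 V.

V ≈ 13.4 V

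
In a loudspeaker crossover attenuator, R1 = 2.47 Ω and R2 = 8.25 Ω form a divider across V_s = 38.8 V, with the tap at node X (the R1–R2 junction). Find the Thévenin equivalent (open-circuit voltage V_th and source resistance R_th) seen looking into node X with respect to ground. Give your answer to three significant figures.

V_th ≈ 29.9 V, R_th ≈ 1.90 Ω

V_th is the unloaded tap voltage: V_s · R2/(R1+R2) = 38.8 × 0.7696 = 29.86 V.
Zeroing V_s shorts the top of R1 to ground, so R_th = R1 ‖ R2 = 1.901 Ω.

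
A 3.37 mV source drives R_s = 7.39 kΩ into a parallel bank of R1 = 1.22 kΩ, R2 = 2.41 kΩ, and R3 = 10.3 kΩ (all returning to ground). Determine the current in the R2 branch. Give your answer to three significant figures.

Combine the parallel branches: R_p = (1/1.22 + 1/2.41 + 1/10.3)⁻¹ = 0.7509 kΩ.
Node voltage V_A = V_in · R_p/(R_s + R_p) = 3.37 × 0.09224 = 0.3108 mV.
I(R2) = V_A / R2 = 0.3108/2.41 = 0.1290 µA.

I ≈ 0.129 µA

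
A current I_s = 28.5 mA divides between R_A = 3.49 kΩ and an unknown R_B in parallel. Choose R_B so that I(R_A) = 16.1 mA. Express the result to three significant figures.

In a two-way split, I_A/I_s = R_B/(R_A + R_B).
16.1/28.5 = R_B/(R_A + R_B) → R_B = R_A · (0.5649)/(1 − 0.5649) = 3.49 × 1.298 = 4.531 kΩ.

R_B ≈ 4.53 kΩ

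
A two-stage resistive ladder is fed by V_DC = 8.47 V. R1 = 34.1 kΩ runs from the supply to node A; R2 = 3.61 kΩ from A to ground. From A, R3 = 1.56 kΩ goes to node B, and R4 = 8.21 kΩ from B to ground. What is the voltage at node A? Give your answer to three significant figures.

V_A ≈ 0.608 V

Node A sees R2 in parallel with the series input of stage 2, R3 + R4 = 9.770 kΩ.
Effective lower resistance at A: R2 ‖ 9.770 = 2.636 kΩ.
First divider: V_A = V_DC · 2.636/(34.1 + 2.636) = 0.6078 V.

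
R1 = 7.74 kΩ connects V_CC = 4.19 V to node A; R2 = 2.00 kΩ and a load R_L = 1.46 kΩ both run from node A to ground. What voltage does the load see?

V_out ≈ 0.412 V

R2 ‖ R_L = (2.00 × 1.46)/(2.00 + 1.46) = 0.8439 kΩ.
Voltage divider with the loaded lower leg: V_out = 4.19 × 0.8439/(7.74 + 0.8439) = 4.19 × 0.09832 = 0.4119 V.
(Unloaded it would be 0.860 V; the load pulls it down.)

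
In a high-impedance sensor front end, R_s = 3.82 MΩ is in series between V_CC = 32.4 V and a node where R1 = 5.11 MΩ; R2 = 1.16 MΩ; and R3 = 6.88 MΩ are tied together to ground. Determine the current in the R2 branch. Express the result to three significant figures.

I ≈ 4.99 µA

Equivalent of the parallel group: R_p = 0.8312 MΩ.
V_A = 32.4 × 0.8312/4.651 = 5.790 V.
I(R2) = V_A / R2 = 5.790/1.16 = 4.991 µA.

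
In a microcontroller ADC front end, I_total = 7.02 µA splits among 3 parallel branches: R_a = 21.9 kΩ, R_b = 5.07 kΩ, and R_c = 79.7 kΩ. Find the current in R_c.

I ≈ 0.345 µA

ΣG = 1/21.9 + 1/5.07 + 1/79.7 = 0.2554.
By the current-divider rule, I = I_total · G_k/ΣG = 7.02 × 0.04912 = 0.3448 µA.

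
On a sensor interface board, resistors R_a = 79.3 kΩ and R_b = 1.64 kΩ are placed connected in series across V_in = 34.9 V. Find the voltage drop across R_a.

ΣR = 79.3 + 1.64 = 80.94 kΩ.
By the voltage-divider rule, V = 34.9 × 79.30/80.94 = 34.19 V.

V ≈ 34.2 V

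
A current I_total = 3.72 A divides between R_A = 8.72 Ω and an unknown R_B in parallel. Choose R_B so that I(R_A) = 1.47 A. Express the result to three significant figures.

Two-branch current divider: I_A = I_total · R_B/(R_A + R_B).
With f = 0.3952, R_B = R_A · f/(1−f) = 8.72 × 0.6533 = 5.697 Ω.

R_B ≈ 5.70 Ω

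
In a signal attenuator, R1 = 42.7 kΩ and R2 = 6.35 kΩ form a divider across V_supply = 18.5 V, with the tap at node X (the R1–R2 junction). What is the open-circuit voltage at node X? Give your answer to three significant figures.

Open-circuit (no load on X): V_th = V_supply · R2/(R1 + R2) = 18.5 × 6.35/(42.70 + 6.35) = 2.395 V.

V_th ≈ 2.40 V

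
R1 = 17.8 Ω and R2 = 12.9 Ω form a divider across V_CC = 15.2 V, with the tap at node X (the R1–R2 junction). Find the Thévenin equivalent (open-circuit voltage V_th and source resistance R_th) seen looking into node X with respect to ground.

Open-circuit (no load on X): V_th = V_CC · R2/(R1 + R2) = 15.2 × 12.9/(17.80 + 12.9) = 6.387 V.
With V_CC suppressed (replaced by a short), R_th = R1 ‖ R2 = (17.80 × 12.9)/(17.80 + 12.9) = 7.479 Ω.

V_th ≈ 6.39 V, R_th ≈ 7.48 Ω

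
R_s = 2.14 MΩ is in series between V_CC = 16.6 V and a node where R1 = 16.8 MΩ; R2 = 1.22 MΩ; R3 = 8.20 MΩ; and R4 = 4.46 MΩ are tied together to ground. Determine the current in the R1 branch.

I ≈ 0.273 µA

Combine the parallel branches: R_p = (1/16.8 + 1/1.22 + 1/8.20 + 1/4.46)⁻¹ = 0.8161 MΩ.
V_A by voltage divider: V_A = 16.6 × 0.8161/(2.14 + 0.8161) = 4.583 V.
I(R1) = V_A / R1 = 4.583/16.8 = 0.2728 µA.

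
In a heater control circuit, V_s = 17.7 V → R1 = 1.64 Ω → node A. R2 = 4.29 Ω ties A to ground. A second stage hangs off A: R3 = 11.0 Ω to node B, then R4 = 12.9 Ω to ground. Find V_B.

Node A sees R2 in parallel with the series input of stage 2, R3 + R4 = 23.90 Ω.
Effective lower resistance at A: R2 ‖ 23.90 = 3.637 Ω.
First divider: V_A = V_s · 3.637/(1.64 + 3.637) = 12.20 V.
Stage 2 is unloaded, so V_B = V_A · R4/(R3+R4) = 12.20 × 12.9/23.90 = 6.585 V.

V_B ≈ 6.58 V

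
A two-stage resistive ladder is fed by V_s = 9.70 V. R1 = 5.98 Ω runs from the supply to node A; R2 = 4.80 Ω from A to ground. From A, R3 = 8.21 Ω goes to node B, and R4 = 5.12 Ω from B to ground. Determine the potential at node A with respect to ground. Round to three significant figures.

Node A sees R2 in parallel with the series input of stage 2, R3 + R4 = 13.33 Ω.
R2 ‖ (R3+R4) = 3.529 Ω.
First divider: V_A = V_s · 3.529/(5.98 + 3.529) = 3.600 V.

V_A ≈ 3.60 V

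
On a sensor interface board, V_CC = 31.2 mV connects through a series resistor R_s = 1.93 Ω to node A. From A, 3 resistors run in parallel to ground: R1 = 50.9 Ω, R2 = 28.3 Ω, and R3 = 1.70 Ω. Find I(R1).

I ≈ 0.273 mA

Combine the parallel branches: R_p = (1/50.9 + 1/28.3 + 1/1.70)⁻¹ = 1.555 Ω.
V_A by voltage divider: V_A = 31.2 × 1.555/(1.93 + 1.555) = 13.92 mV.
Branch current I = V_A/R1 = 13.92/50.9 = 0.2735 mA.
(Check via current divider: I_total = 8.953 mA; share G_k/ΣG = 0.03054 → same result.)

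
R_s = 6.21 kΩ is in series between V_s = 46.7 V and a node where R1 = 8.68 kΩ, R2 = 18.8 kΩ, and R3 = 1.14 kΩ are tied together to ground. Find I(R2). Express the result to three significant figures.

Combine the parallel branches: R_p = (1/8.68 + 1/18.8 + 1/1.14)⁻¹ = 0.9564 kΩ.
V_A by voltage divider: V_A = 46.7 × 0.9564/(6.21 + 0.9564) = 6.232 V.
I(R2) = V_A / R2 = 6.232/18.8 = 0.3315 mA.
(Equivalently: I_total = 6.517 mA, then current-divider fraction G_k/ΣG = 0.05087.)

I ≈ 0.332 mA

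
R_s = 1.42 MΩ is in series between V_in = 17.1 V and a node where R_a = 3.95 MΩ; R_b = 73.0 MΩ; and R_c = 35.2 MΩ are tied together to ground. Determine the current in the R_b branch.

Parallel bank: R_p = 1/(1/3.95 + 1/73.0 + 1/35.2) = 3.387 MΩ.
V_A by voltage divider: V_A = 17.1 × 3.387/(1.42 + 3.387) = 12.05 V.
I(R_b) = V_A / R_b = 12.05/73.0 = 0.1650 µA.
(Check via current divider: I_total = 3.558 µA; share G_k/ΣG = 0.04639 → same result.)

I ≈ 0.165 µA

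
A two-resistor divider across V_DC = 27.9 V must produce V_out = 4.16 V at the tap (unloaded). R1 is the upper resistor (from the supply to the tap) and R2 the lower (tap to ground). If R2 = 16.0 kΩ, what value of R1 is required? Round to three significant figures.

R1 ≈ 91.3 kΩ

V_out/V_DC = R2/(R1+R2) = 0.1491.
So R1 = R2 · (V_DC/V_out − 1) = 16.0 × (27.9/4.16 − 1) = 16.0 × 5.707 = 91.31 kΩ.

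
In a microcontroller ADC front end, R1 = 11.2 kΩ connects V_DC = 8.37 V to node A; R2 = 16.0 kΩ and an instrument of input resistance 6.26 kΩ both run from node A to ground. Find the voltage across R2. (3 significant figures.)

V_out ≈ 2.40 V

The load sits in parallel with R2, giving an effective lower resistance R2' = R2·R_L/(R2+R_L) = 4.500 kΩ.
Then V_out = V_DC · R2'/(R1 + R2') = 8.37 × 4.500/15.70 = 2.399 V.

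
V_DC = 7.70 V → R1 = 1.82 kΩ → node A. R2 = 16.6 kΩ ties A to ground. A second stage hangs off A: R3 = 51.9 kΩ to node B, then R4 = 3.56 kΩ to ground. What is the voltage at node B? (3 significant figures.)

Node A sees R2 in parallel with the series input of stage 2, R3 + R4 = 55.46 kΩ.
R2 ‖ (R3+R4) = 12.78 kΩ.
V_A = 7.70 × 12.78/(1.82 + 12.78) = 6.740 V.
Then the unloaded second divider: V_B = V_A × R4/(R3+R4) = 6.740 × 0.06419 = 0.4326 V.

V_B ≈ 0.433 V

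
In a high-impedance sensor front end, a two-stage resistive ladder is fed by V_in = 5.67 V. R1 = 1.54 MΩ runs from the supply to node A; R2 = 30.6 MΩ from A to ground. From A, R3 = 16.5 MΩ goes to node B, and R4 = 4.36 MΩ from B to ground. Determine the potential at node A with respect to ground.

Looking into the second stage from A: R3 + R4 = 20.86 MΩ appears in parallel with R2.
Effective lower resistance at A: R2 ‖ 20.86 = 12.40 MΩ.
First divider: V_A = V_in · 12.40/(1.54 + 12.40) = 5.044 V.

V_A ≈ 5.04 V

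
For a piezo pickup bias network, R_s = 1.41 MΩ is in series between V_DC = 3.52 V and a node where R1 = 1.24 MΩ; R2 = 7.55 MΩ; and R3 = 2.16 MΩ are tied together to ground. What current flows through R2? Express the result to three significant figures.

Combine the parallel branches: R_p = (1/1.24 + 1/7.55 + 1/2.16)⁻¹ = 0.7133 MΩ.
V_A = 3.52 × 0.7133/2.123 = 1.183 V.
I(R2) = V_A / R2 = 1.183/7.55 = 0.1566 µA.

I ≈ 0.157 µA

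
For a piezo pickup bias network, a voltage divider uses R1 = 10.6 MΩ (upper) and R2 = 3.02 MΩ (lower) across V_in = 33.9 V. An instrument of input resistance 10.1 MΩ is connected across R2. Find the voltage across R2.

First combine the lower leg with the load: R2 ‖ R_L = 2.325 MΩ.
Then V_out = V_in · R2'/(R1 + R2') = 33.9 × 2.325/12.92 = 6.098 V.

V_out ≈ 6.10 V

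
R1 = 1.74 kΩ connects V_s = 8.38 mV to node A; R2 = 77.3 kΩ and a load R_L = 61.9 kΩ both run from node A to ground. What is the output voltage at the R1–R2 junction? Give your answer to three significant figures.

R2 ‖ R_L = (77.3 × 61.9)/(77.3 + 61.9) = 34.37 kΩ.
Voltage divider with the loaded lower leg: V_out = 8.38 × 34.37/(1.74 + 34.37) = 8.38 × 0.9518 = 7.976 mV.

V_out ≈ 7.98 mV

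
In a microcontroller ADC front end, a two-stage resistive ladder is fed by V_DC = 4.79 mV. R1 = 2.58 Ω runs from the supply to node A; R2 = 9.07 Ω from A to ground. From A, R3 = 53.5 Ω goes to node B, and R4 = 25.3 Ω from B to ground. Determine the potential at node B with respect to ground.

V_B ≈ 1.17 mV

Looking into the second stage from A: R3 + R4 = 78.80 Ω appears in parallel with R2.
R2 ‖ (R3+R4) = 8.134 Ω.
So V_A = 4.79 × 0.7592 = 3.637 mV.
Then the unloaded second divider: V_B = V_A × R4/(R3+R4) = 3.637 × 0.3211 = 1.168 mV.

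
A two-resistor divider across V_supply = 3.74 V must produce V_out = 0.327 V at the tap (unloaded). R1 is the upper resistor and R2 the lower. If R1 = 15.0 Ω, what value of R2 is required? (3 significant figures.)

V_out/V_supply = R2/(R1+R2) = 0.08743.
R2 = R1 · 0.08743/(1 − 0.08743) = 1.437 Ω.

R2 ≈ 1.44 Ω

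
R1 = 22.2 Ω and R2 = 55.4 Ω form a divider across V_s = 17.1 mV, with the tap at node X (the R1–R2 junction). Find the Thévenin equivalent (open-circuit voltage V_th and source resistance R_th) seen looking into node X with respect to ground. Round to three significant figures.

Open-circuit (no load on X): V_th = V_s · R2/(R1 + R2) = 17.1 × 55.4/(22.20 + 55.4) = 12.21 mV.
Zeroing V_s shorts the top of R1 to ground, so R_th = R1 ‖ R2 = 15.85 Ω.

V_th ≈ 12.2 mV, R_th ≈ 15.8 Ω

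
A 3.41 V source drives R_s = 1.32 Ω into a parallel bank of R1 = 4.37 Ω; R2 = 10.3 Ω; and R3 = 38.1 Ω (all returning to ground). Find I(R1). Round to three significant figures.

Equivalent of the parallel group: R_p = 2.840 Ω.
V_A = 3.41 × 2.840/4.160 = 2.328 V.
I(R1) = V_A / R1 = 2.328/4.37 = 0.5327 A.

I ≈ 0.533 A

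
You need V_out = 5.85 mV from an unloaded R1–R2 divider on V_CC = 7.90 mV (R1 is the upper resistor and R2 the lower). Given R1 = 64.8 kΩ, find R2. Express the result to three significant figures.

The divider ratio is R2/(R1+R2) = 5.85/7.90 = 0.7405.
Rearranging, R2 = R1·k/(1−k) = 64.8 × 2.854 = 184.9 kΩ.

R2 ≈ 185 kΩ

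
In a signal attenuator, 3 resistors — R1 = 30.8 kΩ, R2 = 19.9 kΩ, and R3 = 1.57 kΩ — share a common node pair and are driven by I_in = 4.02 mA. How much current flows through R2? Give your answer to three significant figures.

I ≈ 0.281 mA

Conductances: ΣG = 1/30.8 + 1/19.9 + 1/1.57 = 0.7197 (1/kΩ).
By the current-divider rule, I = I_in · G_k/ΣG = 4.02 × 0.06983 = 0.2807 mA.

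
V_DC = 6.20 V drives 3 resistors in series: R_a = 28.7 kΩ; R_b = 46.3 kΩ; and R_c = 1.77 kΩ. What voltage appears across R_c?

V ≈ 0.143 V

ΣR = 28.7 + 46.3 + 1.77 = 76.77 kΩ.
Voltage divider: V = V_DC · (1.770 / 76.77) = 6.20 × 0.02306 = 0.1429 V.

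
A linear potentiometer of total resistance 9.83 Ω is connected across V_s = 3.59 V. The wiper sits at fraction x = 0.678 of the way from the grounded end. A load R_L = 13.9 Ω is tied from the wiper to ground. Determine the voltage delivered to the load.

V_out ≈ 2.11 V

Split the track: R_lower = x·R_p = 6.665 Ω, R_upper = (1−x)·R_p = 3.165 Ω.
Lower segment in parallel with the load: 6.665 ‖ 13.9 = 4.505 Ω.
Then V_out = V_s · 4.505/(3.165 + 4.505) = 2.108 V.
(Unloaded: V_out = x·V_s = 2.43 V.)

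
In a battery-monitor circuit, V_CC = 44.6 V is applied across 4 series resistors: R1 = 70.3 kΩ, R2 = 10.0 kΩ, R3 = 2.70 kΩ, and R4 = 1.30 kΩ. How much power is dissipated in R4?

P ≈ 0.364 mW

ΣR = 84.30 kΩ → I = 44.6/84.30 = 0.5291 mA.
V(R4) = I·R = 0.6878 V; P = V·I = 0.6878 × 0.5291 = 0.3639 mW.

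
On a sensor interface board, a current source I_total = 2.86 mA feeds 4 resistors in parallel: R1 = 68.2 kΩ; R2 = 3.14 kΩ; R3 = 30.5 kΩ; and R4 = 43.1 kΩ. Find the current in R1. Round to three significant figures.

I ≈ 0.108 mA

Total conductance ΣG = 1/68.2 + 1/3.14 + 1/30.5 + 1/43.1 = 0.3891 (units of 1/kΩ).
By the current-divider rule, I = I_total · G_k/ΣG = 2.86 × 0.03768 = 0.1078 mA.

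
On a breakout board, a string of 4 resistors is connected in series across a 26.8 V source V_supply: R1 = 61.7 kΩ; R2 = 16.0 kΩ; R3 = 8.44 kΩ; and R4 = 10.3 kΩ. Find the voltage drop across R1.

Total series resistance ΣR = 61.7 + 16.0 + 8.44 + 10.3 = 96.44 kΩ.
V = V_supply · R/ΣR = 26.8 × 0.6398 = 17.15 V.

V ≈ 17.1 V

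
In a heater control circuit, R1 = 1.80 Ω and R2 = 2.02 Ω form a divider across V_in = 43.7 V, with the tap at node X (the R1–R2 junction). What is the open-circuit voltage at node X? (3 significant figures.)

V_th ≈ 23.1 V

Open-circuit (no load on X): V_th = V_in · R2/(R1 + R2) = 43.7 × 2.02/(1.800 + 2.02) = 23.11 V.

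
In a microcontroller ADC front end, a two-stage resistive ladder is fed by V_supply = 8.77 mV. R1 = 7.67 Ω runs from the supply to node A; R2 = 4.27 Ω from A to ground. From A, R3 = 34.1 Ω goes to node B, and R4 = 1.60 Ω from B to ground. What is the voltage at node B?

Looking into the second stage from A: R3 + R4 = 35.70 Ω appears in parallel with R2.
Effective lower resistance at A: R2 ‖ 35.70 = 3.814 Ω.
V_A = 8.77 × 3.814/(7.67 + 3.814) = 2.913 mV.
Stage 2 is unloaded, so V_B = V_A · R4/(R3+R4) = 2.913 × 1.60/35.70 = 0.1305 mV.

V_B ≈ 0.131 mV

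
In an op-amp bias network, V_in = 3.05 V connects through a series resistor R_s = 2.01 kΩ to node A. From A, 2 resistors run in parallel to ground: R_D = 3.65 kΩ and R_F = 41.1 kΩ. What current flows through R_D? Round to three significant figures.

Combine the parallel branches: R_p = (1/3.65 + 1/41.1)⁻¹ = 3.352 kΩ.
V_A = 3.05 × 3.352/5.362 = 1.907 V.
I(R_D) = V_A / R_D = 1.907/3.65 = 0.5224 mA.
(Check via current divider: I_total = 0.5688 mA; share G_k/ΣG = 0.9184 → same result.)

I ≈ 0.522 mA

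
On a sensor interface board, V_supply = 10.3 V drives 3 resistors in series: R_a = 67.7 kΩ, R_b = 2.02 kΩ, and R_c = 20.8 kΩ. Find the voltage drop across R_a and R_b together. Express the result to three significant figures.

Series total: ΣR = 67.7 + 2.02 + 20.8 = 90.52 kΩ.
R_{R_a..R_b} = 67.7 + 2.02 = 69.72 kΩ.
By the voltage-divider rule, V = 10.3 × 69.72/90.52 = 7.933 V.

V ≈ 7.93 V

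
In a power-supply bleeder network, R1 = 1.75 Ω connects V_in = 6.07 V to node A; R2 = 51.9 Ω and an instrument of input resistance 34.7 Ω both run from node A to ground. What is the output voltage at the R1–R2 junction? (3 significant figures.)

The load sits in parallel with R2, giving an effective lower resistance R2' = R2·R_L/(R2+R_L) = 20.80 Ω.
Voltage divider with the loaded lower leg: V_out = 6.07 × 20.80/(1.75 + 20.80) = 6.07 × 0.9224 = 5.599 V.

V_out ≈ 5.60 V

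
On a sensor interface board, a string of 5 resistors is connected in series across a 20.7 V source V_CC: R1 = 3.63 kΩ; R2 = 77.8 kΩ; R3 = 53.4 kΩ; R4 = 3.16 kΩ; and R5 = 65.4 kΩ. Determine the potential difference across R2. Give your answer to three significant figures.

Series total: ΣR = 3.63 + 77.8 + 53.4 + 3.16 + 65.4 = 203.4 kΩ.
V = V_CC · R/ΣR = 20.7 × 0.3825 = 7.918 V.

V ≈ 7.92 V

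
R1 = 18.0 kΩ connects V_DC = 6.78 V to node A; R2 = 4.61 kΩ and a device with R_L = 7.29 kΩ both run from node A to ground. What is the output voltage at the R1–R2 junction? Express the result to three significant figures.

V_out ≈ 0.919 V

First combine the lower leg with the load: R2 ‖ R_L = 2.824 kΩ.
Voltage divider with the loaded lower leg: V_out = 6.78 × 2.824/(18.0 + 2.824) = 6.78 × 0.1356 = 0.9195 V.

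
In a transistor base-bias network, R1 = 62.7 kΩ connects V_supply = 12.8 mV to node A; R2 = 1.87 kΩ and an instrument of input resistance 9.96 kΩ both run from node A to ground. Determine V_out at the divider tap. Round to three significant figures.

The load sits in parallel with R2, giving an effective lower resistance R2' = R2·R_L/(R2+R_L) = 1.574 kΩ.
Voltage divider with the loaded lower leg: V_out = 12.8 × 1.574/(62.7 + 1.574) = 12.8 × 0.02450 = 0.3135 mV.

V_out ≈ 0.314 mV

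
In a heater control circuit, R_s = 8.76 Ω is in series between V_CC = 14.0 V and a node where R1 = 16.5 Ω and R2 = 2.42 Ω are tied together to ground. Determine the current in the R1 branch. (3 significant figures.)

I ≈ 0.165 A

Combine the parallel branches: R_p = (1/16.5 + 1/2.42)⁻¹ = 2.110 Ω.
Node voltage V_A = V_CC · R_p/(R_s + R_p) = 14.0 × 0.1941 = 2.718 V.
I(R1) = V_A / R1 = 2.718/16.5 = 0.1647 A.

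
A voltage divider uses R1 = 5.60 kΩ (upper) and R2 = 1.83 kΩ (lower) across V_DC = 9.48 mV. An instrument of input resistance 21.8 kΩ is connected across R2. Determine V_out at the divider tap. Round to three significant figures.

R2 ‖ R_L = (1.83 × 21.8)/(1.83 + 21.8) = 1.688 kΩ.
Voltage divider with the loaded lower leg: V_out = 9.48 × 1.688/(5.60 + 1.688) = 9.48 × 0.2316 = 2.196 mV.
(Unloaded it would be 2.33 mV; the load pulls it down.)

V_out ≈ 2.20 mV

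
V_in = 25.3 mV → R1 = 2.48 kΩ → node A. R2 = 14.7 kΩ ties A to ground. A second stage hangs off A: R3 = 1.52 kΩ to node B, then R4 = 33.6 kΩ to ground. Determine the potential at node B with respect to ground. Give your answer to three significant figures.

Looking into the second stage from A: R3 + R4 = 35.12 kΩ appears in parallel with R2.
R2 ‖ (R3+R4) = 10.36 kΩ.
V_A = 25.3 × 10.36/(2.48 + 10.36) = 20.41 mV.
V_B = V_A × 0.9567 = 19.53 mV.

V_B ≈ 19.5 mV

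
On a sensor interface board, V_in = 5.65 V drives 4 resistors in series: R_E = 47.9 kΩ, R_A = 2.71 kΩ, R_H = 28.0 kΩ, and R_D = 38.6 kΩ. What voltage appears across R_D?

ΣR = 47.9 + 2.71 + 28.0 + 38.6 = 117.2 kΩ.
Voltage divider: V = V_in · (38.60 / 117.2) = 5.65 × 0.3293 = 1.861 V.

V ≈ 1.86 V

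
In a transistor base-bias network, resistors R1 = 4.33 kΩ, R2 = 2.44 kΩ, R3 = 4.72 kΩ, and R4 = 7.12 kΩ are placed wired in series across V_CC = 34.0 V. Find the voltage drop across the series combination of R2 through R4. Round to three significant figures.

V ≈ 26.1 V

Series total: ΣR = 4.33 + 2.44 + 4.72 + 7.12 = 18.61 kΩ.
R_{R2..R4} = 2.44 + 4.72 + 7.12 = 14.28 kΩ.
By the voltage-divider rule, V = 34.0 × 14.28/18.61 = 26.09 V.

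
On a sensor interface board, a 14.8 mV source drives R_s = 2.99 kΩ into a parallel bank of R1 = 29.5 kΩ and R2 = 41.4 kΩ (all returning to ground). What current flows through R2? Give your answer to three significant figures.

Combine the parallel branches: R_p = (1/29.5 + 1/41.4)⁻¹ = 17.23 kΩ.
Node voltage V_A = V_in · R_p/(R_s + R_p) = 14.8 × 0.8521 = 12.61 mV.
I(R2) = V_A / R2 = 12.61/41.4 = 0.3046 µA.

I ≈ 0.305 µA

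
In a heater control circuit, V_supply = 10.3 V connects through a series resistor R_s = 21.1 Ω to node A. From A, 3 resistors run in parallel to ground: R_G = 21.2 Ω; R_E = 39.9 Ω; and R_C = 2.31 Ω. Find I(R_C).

I ≈ 0.382 A

Equivalent of the parallel group: R_p = 1.980 Ω.
Node voltage V_A = V_supply · R_p/(R_s + R_p) = 10.3 × 0.08578 = 0.8835 V.
Branch current I = V_A/R_C = 0.8835/2.31 = 0.3825 A.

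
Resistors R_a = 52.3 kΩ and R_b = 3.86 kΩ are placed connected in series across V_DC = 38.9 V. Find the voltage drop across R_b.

Total series resistance ΣR = 52.3 + 3.86 = 56.16 kΩ.
Voltage divider: V = V_DC · (3.860 / 56.16) = 38.9 × 0.06873 = 2.674 V.

V ≈ 2.67 V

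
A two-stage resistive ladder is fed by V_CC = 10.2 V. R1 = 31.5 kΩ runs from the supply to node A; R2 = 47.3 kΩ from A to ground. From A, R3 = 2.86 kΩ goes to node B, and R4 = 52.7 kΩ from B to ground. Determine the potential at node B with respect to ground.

V_B ≈ 4.33 V

Node A sees R2 in parallel with the series input of stage 2, R3 + R4 = 55.56 kΩ.
Effective lower resistance at A: R2 ‖ 55.56 = 25.55 kΩ.
First divider: V_A = V_CC · 25.55/(31.5 + 25.55) = 4.568 V.
V_B = V_A × 0.9485 = 4.333 V.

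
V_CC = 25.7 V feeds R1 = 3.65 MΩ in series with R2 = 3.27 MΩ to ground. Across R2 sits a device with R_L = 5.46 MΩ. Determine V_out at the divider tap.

First combine the lower leg with the load: R2 ‖ R_L = 2.045 MΩ.
Now apply the divider: V_out = 25.7 × 0.3591 = 9.229 V.

V_out ≈ 9.23 V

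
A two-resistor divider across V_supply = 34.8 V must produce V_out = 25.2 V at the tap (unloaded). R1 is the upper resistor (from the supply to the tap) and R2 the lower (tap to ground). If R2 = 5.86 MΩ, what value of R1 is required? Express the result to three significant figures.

The divider ratio is R2/(R1+R2) = 25.2/34.8 = 0.7241.
So R1 = R2 · (V_supply/V_out − 1) = 5.86 × (34.8/25.2 − 1) = 5.86 × 0.3810 = 2.232 MΩ.

R1 ≈ 2.23 MΩ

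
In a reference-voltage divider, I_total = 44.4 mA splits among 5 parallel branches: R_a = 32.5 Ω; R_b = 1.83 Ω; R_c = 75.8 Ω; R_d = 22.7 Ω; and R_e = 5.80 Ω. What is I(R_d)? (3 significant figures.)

I ≈ 2.42 mA

Conductances: ΣG = 1/32.5 + 1/1.83 + 1/75.8 + 1/22.7 + 1/5.80 = 0.8069 (1/Ω).
By the current-divider rule, I = I_total · G_k/ΣG = 44.4 × 0.05460 = 2.424 mA.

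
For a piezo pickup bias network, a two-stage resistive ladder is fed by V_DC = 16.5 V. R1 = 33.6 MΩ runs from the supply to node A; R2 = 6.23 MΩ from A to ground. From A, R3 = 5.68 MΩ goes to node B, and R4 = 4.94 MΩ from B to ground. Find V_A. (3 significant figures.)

V_A ≈ 1.73 V

Node A sees R2 in parallel with the series input of stage 2, R3 + R4 = 10.62 MΩ.
Effective lower resistance at A: R2 ‖ 10.62 = 3.927 MΩ.
V_A = 16.5 × 3.927/(33.6 + 3.927) = 1.726 V.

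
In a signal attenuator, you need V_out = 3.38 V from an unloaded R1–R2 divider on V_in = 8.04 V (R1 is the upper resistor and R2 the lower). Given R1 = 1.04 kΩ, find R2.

V_out/V_in = R2/(R1+R2) = 0.4204.
Rearranging, R2 = R1·k/(1−k) = 1.04 × 0.7253 = 0.7543 kΩ.

R2 ≈ 0.754 kΩ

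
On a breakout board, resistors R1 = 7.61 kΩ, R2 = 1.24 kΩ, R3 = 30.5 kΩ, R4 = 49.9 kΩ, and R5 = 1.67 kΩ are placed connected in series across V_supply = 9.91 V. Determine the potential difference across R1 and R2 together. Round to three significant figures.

V ≈ 0.965 V

ΣR = 7.61 + 1.24 + 30.5 + 49.9 + 1.67 = 90.92 kΩ.
R_{R1..R2} = 7.61 + 1.24 = 8.850 kΩ.
Voltage divider: V = V_supply · (8.850 / 90.92) = 9.91 × 0.09734 = 0.9646 V.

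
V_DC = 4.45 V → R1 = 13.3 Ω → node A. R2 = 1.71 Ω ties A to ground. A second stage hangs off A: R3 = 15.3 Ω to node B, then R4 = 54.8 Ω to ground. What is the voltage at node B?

Looking into the second stage from A: R3 + R4 = 70.10 Ω appears in parallel with R2.
R2 ‖ (R3+R4) = 1.669 Ω.
First divider: V_A = V_DC · 1.669/(13.3 + 1.669) = 0.4962 V.
Then the unloaded second divider: V_B = V_A × R4/(R3+R4) = 0.4962 × 0.7817 = 0.3879 V.

V_B ≈ 0.388 V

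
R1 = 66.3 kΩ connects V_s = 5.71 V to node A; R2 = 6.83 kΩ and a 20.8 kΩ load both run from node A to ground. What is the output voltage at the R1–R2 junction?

R2 ‖ R_L = (6.83 × 20.8)/(6.83 + 20.8) = 5.142 kΩ.
Then V_out = V_s · R2'/(R1 + R2') = 5.71 × 5.142/71.44 = 0.4109 V.
(Unloaded it would be 0.533 V; the load pulls it down.)

V_out ≈ 0.411 V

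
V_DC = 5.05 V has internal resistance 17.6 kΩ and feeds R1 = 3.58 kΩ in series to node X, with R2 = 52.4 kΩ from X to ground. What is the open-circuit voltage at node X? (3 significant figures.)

V_th ≈ 3.60 V

R1' = 17.6 + 3.58 = 21.18 kΩ (source resistance + R1).
V_th is the unloaded tap voltage: V_DC · R2/(R1'+R2) = 5.05 × 0.7122 = 3.596 V.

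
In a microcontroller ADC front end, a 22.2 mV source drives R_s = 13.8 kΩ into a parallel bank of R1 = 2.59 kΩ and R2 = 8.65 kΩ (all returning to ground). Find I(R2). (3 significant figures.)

Parallel bank: R_p = 1/(1/2.59 + 1/8.65) = 1.993 kΩ.
V_A by voltage divider: V_A = 22.2 × 1.993/(13.8 + 1.993) = 2.802 mV.
I(R2) = V_A / R2 = 2.802/8.65 = 0.3239 µA.
(Check via current divider: I_total = 1.406 µA; share G_k/ΣG = 0.2304 → same result.)

I ≈ 0.324 µA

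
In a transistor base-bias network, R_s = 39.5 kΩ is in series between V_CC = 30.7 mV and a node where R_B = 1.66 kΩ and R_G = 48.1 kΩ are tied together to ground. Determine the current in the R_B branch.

I ≈ 0.722 µA

Parallel bank: R_p = 1/(1/1.66 + 1/48.1) = 1.605 kΩ.
V_A = 30.7 × 1.605/41.10 = 1.198 mV.
Branch current I = V_A/R_B = 1.198/1.66 = 0.7220 µA.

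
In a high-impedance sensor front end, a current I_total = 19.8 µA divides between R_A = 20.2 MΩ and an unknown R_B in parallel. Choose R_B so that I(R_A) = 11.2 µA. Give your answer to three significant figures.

Two-branch current divider: I_A = I_total · R_B/(R_A + R_B).
With f = 0.5657, R_B = R_A · f/(1−f) = 20.2 × 1.302 = 26.31 MΩ.

R_B ≈ 26.3 MΩ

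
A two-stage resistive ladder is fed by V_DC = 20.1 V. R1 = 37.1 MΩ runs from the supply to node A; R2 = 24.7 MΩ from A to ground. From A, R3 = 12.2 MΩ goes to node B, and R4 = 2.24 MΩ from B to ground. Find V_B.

V_B ≈ 0.615 V

Node A sees R2 in parallel with the series input of stage 2, R3 + R4 = 14.44 MΩ.
Effective lower resistance at A: R2 ‖ 14.44 = 9.113 MΩ.
First divider: V_A = V_DC · 9.113/(37.1 + 9.113) = 3.963 V.
V_B = V_A × 0.1551 = 0.6148 V.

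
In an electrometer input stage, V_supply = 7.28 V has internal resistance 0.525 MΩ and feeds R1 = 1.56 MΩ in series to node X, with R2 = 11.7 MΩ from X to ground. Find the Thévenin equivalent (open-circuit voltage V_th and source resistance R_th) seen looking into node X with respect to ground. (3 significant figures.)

V_th ≈ 6.18 V, R_th ≈ 1.77 MΩ

R1' = 0.525 + 1.56 = 2.085 MΩ (source resistance + R1).
With X open, the divider is unloaded: V_th = 7.28 × 11.7/13.79 = 6.179 V.
Zeroing V_supply shorts the top of R1' to ground, so R_th = R1' ‖ R2 = 1.770 MΩ.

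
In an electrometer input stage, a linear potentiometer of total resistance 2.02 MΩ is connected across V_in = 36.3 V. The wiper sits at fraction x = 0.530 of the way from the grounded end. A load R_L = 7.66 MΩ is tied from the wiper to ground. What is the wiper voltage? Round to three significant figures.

V_out ≈ 18.1 V

The pot divides into 0.9494 MΩ above the wiper and 1.071 MΩ below.
R_L loads the lower segment: effective lower R = 0.9393 MΩ.
Loaded-divider output: V_out = 36.3 × 0.4973 = 18.05 V.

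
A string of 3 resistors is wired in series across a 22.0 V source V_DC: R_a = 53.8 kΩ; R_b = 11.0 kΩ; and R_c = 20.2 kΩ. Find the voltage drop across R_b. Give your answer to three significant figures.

Series total: ΣR = 53.8 + 11.0 + 20.2 = 85.00 kΩ.
By the voltage-divider rule, V = 22.0 × 11.00/85.00 = 2.847 V.

V ≈ 2.85 V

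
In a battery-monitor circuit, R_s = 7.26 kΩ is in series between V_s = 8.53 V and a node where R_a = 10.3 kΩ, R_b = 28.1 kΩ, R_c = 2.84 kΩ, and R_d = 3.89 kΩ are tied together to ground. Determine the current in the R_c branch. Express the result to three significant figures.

I ≈ 0.470 mA

Parallel bank: R_p = 1/(1/10.3 + 1/28.1 + 1/2.84 + 1/3.89) = 1.348 kΩ.
V_A = 8.53 × 1.348/8.608 = 1.336 V.
I(R_c) = V_A / R_c = 1.336/2.84 = 0.4703 mA.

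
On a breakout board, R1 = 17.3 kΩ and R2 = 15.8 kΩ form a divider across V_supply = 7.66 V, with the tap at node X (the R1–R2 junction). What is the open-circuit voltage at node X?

V_th ≈ 3.66 V

With X open, the divider is unloaded: V_th = 7.66 × 15.8/33.10 = 3.656 V.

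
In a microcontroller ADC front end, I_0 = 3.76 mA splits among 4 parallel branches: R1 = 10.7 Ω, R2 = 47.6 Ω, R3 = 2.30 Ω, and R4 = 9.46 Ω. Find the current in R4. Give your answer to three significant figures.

I ≈ 0.607 mA

ΣG = 1/10.7 + 1/47.6 + 1/2.30 + 1/9.46 = 0.6550.
By the current-divider rule, I = I_0 · G_k/ΣG = 3.76 × 0.1614 = 0.6069 mA.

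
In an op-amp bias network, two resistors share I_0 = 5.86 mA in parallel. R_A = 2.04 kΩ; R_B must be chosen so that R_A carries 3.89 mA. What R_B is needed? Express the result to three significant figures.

R_B ≈ 4.03 kΩ

In a two-way split, I_A/I_0 = R_B/(R_A + R_B).
3.89/5.86 = R_B/(R_A + R_B) → R_B = R_A · (0.6638)/(1 − 0.6638) = 2.04 × 1.975 = 4.028 kΩ.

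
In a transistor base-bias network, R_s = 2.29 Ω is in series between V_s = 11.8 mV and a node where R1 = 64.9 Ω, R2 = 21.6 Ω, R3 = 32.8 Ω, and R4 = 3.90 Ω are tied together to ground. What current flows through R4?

I ≈ 1.68 mA

Combine the parallel branches: R_p = (1/64.9 + 1/21.6 + 1/32.8 + 1/3.90)⁻¹ = 2.869 Ω.
Node voltage V_A = V_s · R_p/(R_s + R_p) = 11.8 × 0.5561 = 6.562 mV.
I(R4) = V_A / R4 = 6.562/3.90 = 1.683 mA.
(Equivalently: I_total = 2.287 mA, then current-divider fraction G_k/ΣG = 0.7355.)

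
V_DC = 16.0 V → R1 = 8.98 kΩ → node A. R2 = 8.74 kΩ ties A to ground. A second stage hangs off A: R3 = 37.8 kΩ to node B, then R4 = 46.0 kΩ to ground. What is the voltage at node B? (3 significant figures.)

V_B ≈ 4.11 V

The second stage (R3 + R4 = 83.80 kΩ) loads node A in parallel with R2.
Effective lower resistance at A: R2 ‖ 83.80 = 7.915 kΩ.
V_A = 16.0 × 7.915/(8.98 + 7.915) = 7.495 V.
V_B = V_A × 0.5489 = 4.114 V.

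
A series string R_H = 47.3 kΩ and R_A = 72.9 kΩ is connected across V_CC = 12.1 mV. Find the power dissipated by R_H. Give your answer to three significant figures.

P ≈ 0.479 nW

Series current I = V_CC/ΣR = 12.1/120.2 = 0.1007 µA.
V(R_H) = I·R = 4.761 mV; P = V·I = 4.761 × 0.1007 = 0.4793 nW.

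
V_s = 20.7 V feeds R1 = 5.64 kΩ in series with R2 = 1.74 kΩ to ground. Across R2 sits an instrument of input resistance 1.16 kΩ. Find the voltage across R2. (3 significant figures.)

R2 ‖ R_L = (1.74 × 1.16)/(1.74 + 1.16) = 0.6960 kΩ.
Then V_out = V_s · R2'/(R1 + R2') = 20.7 × 0.6960/6.336 = 2.274 V.

V_out ≈ 2.27 V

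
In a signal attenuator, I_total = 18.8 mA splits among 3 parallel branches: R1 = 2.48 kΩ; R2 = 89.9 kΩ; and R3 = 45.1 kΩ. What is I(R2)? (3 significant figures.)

I ≈ 0.479 mA

ΣG = 1/2.48 + 1/89.9 + 1/45.1 = 0.4365.
Current divider: I(R2) = I_total · G_k/ΣG = 18.8 × (0.01112/0.4365) = 18.8 × 0.02548 = 0.4791 mA.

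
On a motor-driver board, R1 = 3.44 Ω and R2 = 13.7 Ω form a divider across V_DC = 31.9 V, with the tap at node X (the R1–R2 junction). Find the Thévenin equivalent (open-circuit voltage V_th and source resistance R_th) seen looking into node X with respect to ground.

V_th ≈ 25.5 V, R_th ≈ 2.75 Ω

Open-circuit (no load on X): V_th = V_DC · R2/(R1 + R2) = 31.9 × 13.7/(3.440 + 13.7) = 25.50 V.
With V_DC suppressed (replaced by a short), R_th = R1 ‖ R2 = (3.440 × 13.7)/(3.440 + 13.7) = 2.750 Ω.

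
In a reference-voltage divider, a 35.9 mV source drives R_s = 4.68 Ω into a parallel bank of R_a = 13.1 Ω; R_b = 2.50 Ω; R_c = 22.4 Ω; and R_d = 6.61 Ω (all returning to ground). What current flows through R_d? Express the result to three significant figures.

Parallel bank: R_p = 1/(1/13.1 + 1/2.50 + 1/22.4 + 1/6.61) = 1.488 Ω.
V_A by voltage divider: V_A = 35.9 × 1.488/(4.68 + 1.488) = 8.659 mV.
Branch current I = V_A/R_d = 8.659/6.61 = 1.310 mA.

I ≈ 1.31 mA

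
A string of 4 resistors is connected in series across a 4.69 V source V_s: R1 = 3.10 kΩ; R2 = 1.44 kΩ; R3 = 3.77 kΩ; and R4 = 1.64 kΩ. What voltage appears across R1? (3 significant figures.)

V ≈ 1.46 V

ΣR = 3.10 + 1.44 + 3.77 + 1.64 = 9.950 kΩ.
V = V_s · R/ΣR = 4.69 × 0.3116 = 1.461 V.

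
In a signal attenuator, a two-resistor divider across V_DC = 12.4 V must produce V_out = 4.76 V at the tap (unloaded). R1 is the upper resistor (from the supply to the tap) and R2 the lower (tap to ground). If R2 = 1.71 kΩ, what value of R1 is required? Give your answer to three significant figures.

R1 ≈ 2.74 kΩ

The divider ratio is R2/(R1+R2) = 4.76/12.4 = 0.3839.
So R1 = R2 · (V_DC/V_out − 1) = 1.71 × (12.4/4.76 − 1) = 1.71 × 1.605 = 2.745 kΩ.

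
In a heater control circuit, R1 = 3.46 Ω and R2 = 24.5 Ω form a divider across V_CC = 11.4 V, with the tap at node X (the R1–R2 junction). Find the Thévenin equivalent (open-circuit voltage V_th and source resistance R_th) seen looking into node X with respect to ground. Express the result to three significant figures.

V_th ≈ 9.99 V, R_th ≈ 3.03 Ω

V_th is the unloaded tap voltage: V_CC · R2/(R1+R2) = 11.4 × 0.8763 = 9.989 V.
With V_CC suppressed (replaced by a short), R_th = R1 ‖ R2 = (3.460 × 24.5)/(3.460 + 24.5) = 3.032 Ω.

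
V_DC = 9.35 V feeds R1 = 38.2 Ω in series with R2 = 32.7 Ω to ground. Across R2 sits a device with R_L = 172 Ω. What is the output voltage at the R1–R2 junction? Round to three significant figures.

The load sits in parallel with R2, giving an effective lower resistance R2' = R2·R_L/(R2+R_L) = 27.48 Ω.
Voltage divider with the loaded lower leg: V_out = 9.35 × 27.48/(38.2 + 27.48) = 9.35 × 0.4184 = 3.912 V.
(Unloaded it would be 4.31 V; the load pulls it down.)

V_out ≈ 3.91 V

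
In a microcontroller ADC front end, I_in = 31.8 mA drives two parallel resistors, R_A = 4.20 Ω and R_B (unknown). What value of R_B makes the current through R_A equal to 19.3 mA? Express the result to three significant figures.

In a two-way split, I_A/I_in = R_B/(R_A + R_B).
With f = 0.6069, R_B = R_A · f/(1−f) = 4.20 × 1.544 = 6.485 Ω.

R_B ≈ 6.48 Ω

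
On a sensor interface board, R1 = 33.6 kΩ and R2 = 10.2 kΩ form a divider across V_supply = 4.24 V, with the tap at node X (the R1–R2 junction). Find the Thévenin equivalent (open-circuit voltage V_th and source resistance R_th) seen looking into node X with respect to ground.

V_th ≈ 0.987 V, R_th ≈ 7.82 kΩ

With X open, the divider is unloaded: V_th = 4.24 × 10.2/43.80 = 0.9874 V.
With V_supply suppressed (replaced by a short), R_th = R1 ‖ R2 = (33.60 × 10.2)/(33.60 + 10.2) = 7.825 kΩ.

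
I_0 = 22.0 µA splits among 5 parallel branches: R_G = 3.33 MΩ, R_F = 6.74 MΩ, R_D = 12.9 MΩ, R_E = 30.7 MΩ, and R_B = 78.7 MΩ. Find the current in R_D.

Total conductance ΣG = 1/3.33 + 1/6.74 + 1/12.9 + 1/30.7 + 1/78.7 = 0.5715 (units of 1/MΩ).
Current divider: I(R_D) = I_0 · G_k/ΣG = 22.0 × (0.07752/0.5715) = 22.0 × 0.1356 = 2.984 µA.

I ≈ 2.98 µA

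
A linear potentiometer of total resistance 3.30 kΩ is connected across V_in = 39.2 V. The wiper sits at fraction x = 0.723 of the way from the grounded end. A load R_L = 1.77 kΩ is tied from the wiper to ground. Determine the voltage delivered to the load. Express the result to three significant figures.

Lower segment x·R_p = 2.386 kΩ; upper segment (1−x)·R_p = 0.9141 kΩ.
R_L loads the lower segment: effective lower R = 1.016 kΩ.
Loaded-divider output: V_out = 39.2 × 0.5264 = 20.64 V.

V_out ≈ 20.6 V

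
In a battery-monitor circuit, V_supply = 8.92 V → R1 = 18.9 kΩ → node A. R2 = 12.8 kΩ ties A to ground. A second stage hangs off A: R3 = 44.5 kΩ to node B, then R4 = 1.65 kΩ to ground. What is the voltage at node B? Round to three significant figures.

V_B ≈ 0.111 V

The second stage (R3 + R4 = 46.15 kΩ) loads node A in parallel with R2.
Effective lower resistance at A: R2 ‖ 46.15 = 10.02 kΩ.
V_A = 8.92 × 10.02/(18.9 + 10.02) = 3.091 V.
Stage 2 is unloaded, so V_B = V_A · R4/(R3+R4) = 3.091 × 1.65/46.15 = 0.1105 V.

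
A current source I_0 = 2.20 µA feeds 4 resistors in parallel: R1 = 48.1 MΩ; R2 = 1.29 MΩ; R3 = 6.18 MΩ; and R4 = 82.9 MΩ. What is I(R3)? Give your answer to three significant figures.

ΣG = 1/48.1 + 1/1.29 + 1/6.18 + 1/82.9 = 0.9699.
R3 takes the fraction G_k/ΣG = 0.1618/0.9699 = 0.1668, so I = 2.20 × 0.1668 = 0.3671 µA.

I ≈ 0.367 µA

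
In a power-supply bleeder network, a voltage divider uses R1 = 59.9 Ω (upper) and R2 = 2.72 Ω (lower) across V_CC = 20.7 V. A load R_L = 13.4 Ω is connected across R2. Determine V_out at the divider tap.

V_out ≈ 0.753 V

First combine the lower leg with the load: R2 ‖ R_L = 2.261 Ω.
Now apply the divider: V_out = 20.7 × 0.03637 = 0.7529 V.
(Unloaded it would be 0.899 V; the load pulls it down.)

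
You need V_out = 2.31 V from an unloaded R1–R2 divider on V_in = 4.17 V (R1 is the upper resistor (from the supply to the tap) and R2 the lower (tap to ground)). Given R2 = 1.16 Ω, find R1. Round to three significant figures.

R1 ≈ 0.934 Ω

Required fraction k = V_out/V_in = 0.5540.
So R1 = R2 · (V_in/V_out − 1) = 1.16 × (4.17/2.31 − 1) = 1.16 × 0.8052 = 0.9340 Ω.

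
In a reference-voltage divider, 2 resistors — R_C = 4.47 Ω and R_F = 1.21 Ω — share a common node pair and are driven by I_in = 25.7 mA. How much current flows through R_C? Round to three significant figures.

Two-branch current divider: I_k = I_in · R_other/(R_1 + R_2).
So I = 25.7 × 1.21/5.680 = 5.475 mA.

I ≈ 5.47 mA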